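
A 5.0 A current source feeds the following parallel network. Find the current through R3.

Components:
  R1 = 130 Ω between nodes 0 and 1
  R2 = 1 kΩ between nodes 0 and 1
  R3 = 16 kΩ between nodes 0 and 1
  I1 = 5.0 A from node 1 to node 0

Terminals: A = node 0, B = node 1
All resistors sit directly between nodes 0 and 1, so they are in parallel and share one voltage V; the full source current 5 A splits among them.
1/R_par = 1/130 + 1/1000 + 1/16000 = 0.008755 S  =>  R_par = 114.2 Ω
V = I × R_par = 5 × 114.2 = 571.1 V
I_R3 = V/R3 = 571.1/16000 = 0.03569 A

Final answer: 0.03569 A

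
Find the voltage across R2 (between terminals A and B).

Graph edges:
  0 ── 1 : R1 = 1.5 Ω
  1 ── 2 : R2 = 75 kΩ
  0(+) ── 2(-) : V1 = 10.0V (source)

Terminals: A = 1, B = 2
R1 and R2 are in series across V1 (node 0 → node 1 → node 2), and the output A–B is taken across R2, so this is a voltage divider.
Series current: I = V1/(R1 + R2) = 10/(1.5 + 75000) = 10/75000 = 0.0001333 A
V_R2 = I × R2 = V1 × R2/(R1 + R2) = 10 × 75000/75000 = 10 V

Final answer: 10 V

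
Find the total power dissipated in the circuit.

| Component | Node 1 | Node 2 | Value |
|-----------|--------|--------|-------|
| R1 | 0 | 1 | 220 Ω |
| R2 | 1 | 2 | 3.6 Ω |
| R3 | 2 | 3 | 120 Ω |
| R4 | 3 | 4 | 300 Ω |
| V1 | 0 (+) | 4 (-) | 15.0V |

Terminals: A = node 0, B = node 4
Nodal analysis, taking node 4 as the 0 V reference.
Source V1 fixes V_0 = 15 V.
KCL at each unknown node (sum of currents leaving = 0; resistances in Ω):
  Node 1: (V_1 - 15)/220 + (V_1 - V_2)/3.6 = 0
  Node 2: (V_2 - V_1)/3.6 + (V_2 - V_3)/120 = 0
  Node 3: (V_3 - V_2)/120 + (V_3 - 0)/300 = 0
Collecting terms (coefficients in siemens):
  0.2823·V_1 - 0.2778·V_2 = 0.06818
  0.2861·V_2 - 0.2778·V_1 - 0.008333·V_3 = 0
  0.01167·V_3 - 0.008333·V_2 = 0
Solving these 3 simultaneous equations (Gaussian elimination) gives:
  V_1 = 9.873 V, V_2 = 9.789 V, V_3 = 6.992 V
Power in each resistor, P = (ΔV)²/R:
  P_R1 = (15 - 9.873)²/220 = 0.1195 W
  P_R2 = (9.873 - 9.789)²/3.6 = 0.001955 W
  P_R3 = (9.789 - 6.992)²/120 = 0.06518 W
  P_R4 = (6.992 - 0)²/300 = 0.163 W
P_total = P_R1 + P_R2 + P_R3 + P_R4 = 0.3496 W

Final answer: 0.3496 W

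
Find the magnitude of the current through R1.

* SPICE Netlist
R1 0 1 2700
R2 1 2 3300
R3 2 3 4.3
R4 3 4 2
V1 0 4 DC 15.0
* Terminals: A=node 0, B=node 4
Nodal analysis, taking node 4 as the 0 V reference.
Source V1 fixes V_0 = 15 V.
KCL at each unknown node (sum of currents leaving = 0; resistances in Ω):
  Node 1: (V_1 - 15)/2700 + (V_1 - V_2)/3300 = 0
  Node 2: (V_2 - V_1)/3300 + (V_2 - V_3)/4.3 = 0
  Node 3: (V_3 - V_2)/4.3 + (V_3 - 0)/2 = 0
Collecting terms (coefficients in siemens):
  0.0006734·V_1 - 0.000303·V_2 = 0.005556
  0.2329·V_2 - 0.000303·V_1 - 0.2326·V_3 = 0
  0.7326·V_3 - 0.2326·V_2 = 0
Solving these 3 simultaneous equations (Gaussian elimination) gives:
  V_1 = 8.257 V, V_2 = 0.01573 V, V_3 = 0.004995 V
I_R1 = (V_0 - V_1)/R1 = (15 - 8.257)/2700 = 0.002497 A
|I_R1| = 0.002497 A

Final answer: |I_R1| = 0.002497 A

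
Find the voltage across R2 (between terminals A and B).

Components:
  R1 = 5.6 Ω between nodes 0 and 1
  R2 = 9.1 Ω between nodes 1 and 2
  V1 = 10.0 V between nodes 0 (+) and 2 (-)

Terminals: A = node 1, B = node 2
R1 and R2 are in series across V1 (node 0 → node 1 → node 2), and the output A–B is taken across R2, so this is a voltage divider.
Series current: I = V1/(R1 + R2) = 10/(5.6 + 9.1) = 10/14.7 = 0.6803 A
V_R2 = I × R2 = V1 × R2/(R1 + R2) = 10 × 9.1/14.7 = 6.19 V

Final answer: 6.19 V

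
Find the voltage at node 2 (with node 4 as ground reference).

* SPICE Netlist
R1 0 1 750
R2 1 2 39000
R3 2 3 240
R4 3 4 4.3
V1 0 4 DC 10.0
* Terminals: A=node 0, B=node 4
Nodal analysis, taking node 4 as the 0 V reference.
Source V1 fixes V_0 = 10 V.
KCL at each unknown node (sum of currents leaving = 0; resistances in Ω):
  Node 1: (V_1 - 10)/750 + (V_1 - V_2)/39000 = 0
  Node 2: (V_2 - V_1)/39000 + (V_2 - V_3)/240 = 0
  Node 3: (V_3 - V_2)/240 + (V_3 - 0)/4.3 = 0
Collecting terms (coefficients in siemens):
  0.001359·V_1 - 0.00002564·V_2 = 0.01333
  0.004192·V_2 - 0.00002564·V_1 - 0.004167·V_3 = 0
  0.2367·V_3 - 0.004167·V_2 = 0
Solving these 3 simultaneous equations (Gaussian elimination) gives:
  V_1 = 9.812 V, V_2 = 0.06108 V, V_3 = 0.001075 V
The requested potential is V_2 = 0.06108 V.

Final answer: V_2 = 0.06108 V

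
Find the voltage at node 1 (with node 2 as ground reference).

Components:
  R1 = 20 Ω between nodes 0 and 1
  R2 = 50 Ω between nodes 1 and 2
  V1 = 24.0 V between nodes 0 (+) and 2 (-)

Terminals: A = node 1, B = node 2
Nodal analysis, taking node 2 as the 0 V reference.
Source V1 fixes V_0 = 24 V.
KCL at each unknown node (sum of currents leaving = 0; resistances in Ω):
  Node 1: (V_1 - 24)/20 + (V_1 - 0)/50 = 0
Collecting terms: 0.07 × V_1 = 1.2  =>  V_1 = 17.14 V
The requested potential is V_1 = 17.14 V.

Final answer: V_1 = 17.14 V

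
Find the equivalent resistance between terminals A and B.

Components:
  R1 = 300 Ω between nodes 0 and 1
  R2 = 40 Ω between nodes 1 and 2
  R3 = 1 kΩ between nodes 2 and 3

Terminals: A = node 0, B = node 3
Reduce the network between node 0 (A) and node 3 (B) by series/parallel combination:
  Rs1 = R1 + R2 (series, joined only at node 1) = 300 + 40 = 340 Ω
  Rs2 = R3 + Rs1 (series, joined only at node 2) = 1000 + 340 = 1340 Ω
R_eq = 1.34 kΩ

Final answer: 1.34 kΩ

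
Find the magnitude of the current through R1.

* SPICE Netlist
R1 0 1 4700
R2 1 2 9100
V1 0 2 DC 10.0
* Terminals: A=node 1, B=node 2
Nodal analysis, taking node 2 as the 0 V reference.
Source V1 fixes V_0 = 10 V.
KCL at each unknown node (sum of currents leaving = 0; resistances in Ω):
  Node 1: (V_1 - 10)/4700 + (V_1 - 0)/9100 = 0
Collecting terms: 0.0003227 × V_1 = 0.002128  =>  V_1 = 6.594 V
I_R1 = (V_0 - V_1)/R1 = (10 - 6.594)/4700 = 0.0007246 A
|I_R1| = 0.0007246 A

Final answer: |I_R1| = 0.0007246 A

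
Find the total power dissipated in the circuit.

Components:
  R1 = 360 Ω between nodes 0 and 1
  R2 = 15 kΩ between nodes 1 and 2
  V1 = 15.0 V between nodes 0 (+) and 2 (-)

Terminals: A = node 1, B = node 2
Nodal analysis, taking node 2 as the 0 V reference.
Source V1 fixes V_0 = 15 V.
KCL at each unknown node (sum of currents leaving = 0; resistances in Ω):
  Node 1: (V_1 - 15)/360 + (V_1 - 0)/15000 = 0
Collecting terms: 0.002844 × V_1 = 0.04167  =>  V_1 = 14.65 V
Power in each resistor, P = (ΔV)²/R:
  P_R1 = (15 - 14.65)²/360 = 0.0003433 W
  P_R2 = (14.65 - 0)²/15000 = 0.01431 W
P_total = P_R1 + P_R2 = 0.01465 W

Final answer: 0.01465 W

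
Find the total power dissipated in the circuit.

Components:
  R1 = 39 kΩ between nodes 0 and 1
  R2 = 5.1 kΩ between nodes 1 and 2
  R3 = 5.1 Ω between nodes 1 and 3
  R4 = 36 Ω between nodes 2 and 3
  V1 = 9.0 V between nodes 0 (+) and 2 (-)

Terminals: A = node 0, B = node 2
Nodal analysis, taking node 2 as the 0 V reference.
Source V1 fixes V_0 = 9 V.
KCL at each unknown node (sum of currents leaving = 0; resistances in Ω):
  Node 1: (V_1 - 9)/39000 + (V_1 - 0)/5100 + (V_1 - V_3)/5.1 = 0
  Node 3: (V_3 - V_1)/5.1 + (V_3 - 0)/36 = 0
Collecting terms (coefficients in siemens):
  0.1963·V_1 - 0.1961·V_3 = 0.0002308
  0.2239·V_3 - 0.1961·V_1 = 0
Determinant D = (0.1963)(0.2239) - (-0.1961)(-0.1961) = 0.005496
V_1 = [(0.0002308)(0.2239) - (-0.1961)(0)]/D = 0.009399 V
V_3 = [(0.1963)(0) - (0.0002308)(-0.1961)]/D = 0.008233 V
Power in each resistor, P = (ΔV)²/R:
  P_R1 = (9 - 0.009399)²/39000 = 0.002073 W
  P_R2 = (0.009399 - 0)²/5100 = 0.00000001732 W
  P_R3 = (0.009399 - 0.008233)²/5.1 = 0.0000002667 W
  P_R4 = (0 - 0.008233)²/36 = 0.000001883 W
P_total = P_R1 + P_R2 + P_R3 + P_R4 = 0.002075 W

Final answer: 0.002075 W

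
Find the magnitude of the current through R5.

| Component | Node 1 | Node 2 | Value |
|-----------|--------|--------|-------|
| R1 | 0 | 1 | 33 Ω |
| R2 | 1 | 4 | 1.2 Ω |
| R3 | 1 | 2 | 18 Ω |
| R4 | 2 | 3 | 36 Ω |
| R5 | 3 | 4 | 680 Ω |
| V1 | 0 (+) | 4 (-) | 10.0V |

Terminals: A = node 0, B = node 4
Nodal analysis, taking node 4 as the 0 V reference.
Source V1 fixes V_0 = 10 V.
KCL at each unknown node (sum of currents leaving = 0; resistances in Ω):
  Node 1: (V_1 - 10)/33 + (V_1 - 0)/1.2 + (V_1 - V_2)/18 = 0
  Node 2: (V_2 - V_1)/18 + (V_2 - V_3)/36 = 0
  Node 3: (V_3 - V_2)/36 + (V_3 - 0)/680 = 0
Collecting terms (coefficients in siemens):
  0.9192·V_1 - 0.05556·V_2 = 0.303
  0.08333·V_2 - 0.05556·V_1 - 0.02778·V_3 = 0
  0.02925·V_3 - 0.02778·V_2 = 0
Solving these 3 simultaneous equations (Gaussian elimination) gives:
  V_1 = 0.3503 V, V_2 = 0.3417 V, V_3 = 0.3246 V
I_R5 = (V_3 - V_4)/R5 = (0.3246 - 0)/680 = 0.0004773 A
|I_R5| = 0.0004773 A

Final answer: |I_R5| = 0.0004773 A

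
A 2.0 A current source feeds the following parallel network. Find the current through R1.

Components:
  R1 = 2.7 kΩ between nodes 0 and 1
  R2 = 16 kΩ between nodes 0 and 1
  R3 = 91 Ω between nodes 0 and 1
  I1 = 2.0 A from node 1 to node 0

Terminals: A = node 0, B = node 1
All resistors sit directly between nodes 0 and 1, so they are in parallel and share one voltage V; the full source current 2 A splits among them.
1/R_par = 1/2700 + 1/16000 + 1/91 = 0.01142 S  =>  R_par = 87.55 Ω
V = I × R_par = 2 × 87.55 = 175.1 V
I_R1 = V/R1 = 175.1/2700 = 0.06485 A

Final answer: 0.06485 A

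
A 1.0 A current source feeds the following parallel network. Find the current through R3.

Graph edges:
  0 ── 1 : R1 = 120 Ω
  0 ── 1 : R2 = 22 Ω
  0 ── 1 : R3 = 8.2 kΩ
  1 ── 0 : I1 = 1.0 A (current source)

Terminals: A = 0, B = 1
All resistors sit directly between nodes 0 and 1, so they are in parallel and share one voltage V; the full source current 1 A splits among them.
1/R_par = 1/120 + 1/22 + 1/8200 = 0.05391 S  =>  R_par = 18.55 Ω
V = I × R_par = 1 × 18.55 = 18.55 V
I_R3 = V/R3 = 18.55/8200 = 0.002262 A

Final answer: 0.002262 A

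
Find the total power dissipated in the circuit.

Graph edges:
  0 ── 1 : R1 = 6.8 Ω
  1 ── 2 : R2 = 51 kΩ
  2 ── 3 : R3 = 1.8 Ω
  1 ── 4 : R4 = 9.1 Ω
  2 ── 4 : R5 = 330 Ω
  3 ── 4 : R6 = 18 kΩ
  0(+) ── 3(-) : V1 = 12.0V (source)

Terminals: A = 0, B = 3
Nodal analysis, taking node 3 as the 0 V reference.
Source V1 fixes V_0 = 12 V.
KCL at each unknown node (sum of currents leaving = 0; resistances in Ω):
  Node 1: (V_1 - 12)/6.8 + (V_1 - V_2)/51000 + (V_1 - V_4)/9.1 = 0
  Node 2: (V_2 - V_1)/51000 + (V_2 - 0)/1.8 + (V_2 - V_4)/330 = 0
  Node 4: (V_4 - V_1)/9.1 + (V_4 - V_2)/330 + (V_4 - 0)/18000 = 0
Collecting terms (coefficients in siemens):
  0.257·V_1 - 0.00001961·V_2 - 0.1099·V_4 = 1.765
  0.5586·V_2 - 0.00001961·V_1 - 0.00303·V_4 = 0
  0.113·V_4 - 0.1099·V_1 - 0.00303·V_2 = 0
Solving these 3 simultaneous equations (Gaussian elimination) gives:
  V_1 = 11.76 V, V_2 = 0.06247 V, V_4 = 11.44 V
Power in each resistor, P = (ΔV)²/R:
  P_R1 = (12 - 11.76)²/6.8 = 0.008494 W
  P_R2 = (11.76 - 0.06247)²/51000 = 0.002683 W
  P_R3 = (0.06247 - 0)²/1.8 = 0.002168 W
  P_R4 = (11.76 - 11.44)²/9.1 = 0.01122 W
  P_R5 = (0.06247 - 11.44)²/330 = 0.3923 W
  P_R6 = (0 - 11.44)²/18000 = 0.007271 W
P_total = P_R1 + P_R2 + P_R3 + P_R4 + P_R5 + P_R6 = 0.4241 W

Final answer: 0.4241 W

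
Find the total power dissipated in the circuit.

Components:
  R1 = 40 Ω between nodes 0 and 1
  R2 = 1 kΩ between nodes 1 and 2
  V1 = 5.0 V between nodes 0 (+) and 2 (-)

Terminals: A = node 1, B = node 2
Nodal analysis, taking node 2 as the 0 V reference.
Source V1 fixes V_0 = 5 V.
KCL at each unknown node (sum of currents leaving = 0; resistances in Ω):
  Node 1: (V_1 - 5)/40 + (V_1 - 0)/1000 = 0
Collecting terms: 0.026 × V_1 = 0.125  =>  V_1 = 4.808 V
Power in each resistor, P = (ΔV)²/R:
  P_R1 = (5 - 4.808)²/40 = 0.0009246 W
  P_R2 = (4.808 - 0)²/1000 = 0.02311 W
P_total = P_R1 + P_R2 = 0.02404 W

Final answer: 0.02404 W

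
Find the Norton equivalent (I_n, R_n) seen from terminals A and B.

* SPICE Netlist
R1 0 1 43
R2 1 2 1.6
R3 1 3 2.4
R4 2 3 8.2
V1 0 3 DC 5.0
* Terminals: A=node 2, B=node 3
Find the Thévenin equivalent first; then I_n = V_th/R_th and R_n = R_th.
Step 1 — V_th is the open-circuit voltage V_A - V_B (nothing connected across the terminals).
Nodal analysis, taking node 3 as the 0 V reference.
Source V1 fixes V_0 = 5 V.
KCL at each unknown node (sum of currents leaving = 0; resistances in Ω):
  Node 1: (V_1 - 5)/43 + (V_1 - V_2)/1.6 + (V_1 - 0)/2.4 = 0
  Node 2: (V_2 - V_1)/1.6 + (V_2 - 0)/8.2 = 0
Collecting terms (coefficients in siemens):
  1.065·V_1 - 0.625·V_2 = 0.1163
  0.747·V_2 - 0.625·V_1 = 0
Determinant D = (1.065)(0.747) - (-0.625)(-0.625) = 0.4048
V_1 = [(0.1163)(0.747) - (-0.625)(0)]/D = 0.2146 V
V_2 = [(1.065)(0) - (0.1163)(-0.625)]/D = 0.1795 V
V_th = V_2 - V_3 = 0.1795 - 0 = 0.1795 V
Step 2 — R_th: zero the source — replace V1 by a short circuit (node 3 merges into node 0) — and find the resistance seen between A (node 2) and B (node 0).
Reduce the network between node 2 (A) and node 0 (B) by series/parallel combination:
  Rp1 = R1 ‖ R3 (parallel, both between nodes 0 and 1) = 1/(1/43 + 1/2.4) = 2.273 Ω
  Rs1 = R2 + Rp1 (series, joined only at node 1) = 1.6 + 2.273 = 3.873 Ω
  Rp2 = R4 ‖ Rs1 (parallel, both between nodes 0 and 2) = 1/(1/8.2 + 1/3.873) = 2.631 Ω
R_th = 2.631 Ω
I_n = V_th/R_th = 0.1795/2.631 = 0.06824 A, and R_n = R_th = 2.631 Ω

Final answer: I_n = 0.06824 A, R_n = 2.631 Ω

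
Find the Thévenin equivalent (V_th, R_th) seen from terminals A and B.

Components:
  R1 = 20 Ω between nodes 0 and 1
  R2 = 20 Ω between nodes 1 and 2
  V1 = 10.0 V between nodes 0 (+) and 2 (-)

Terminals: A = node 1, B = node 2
Step 1 — V_th is the open-circuit voltage V_A - V_B (nothing connected across the terminals).
Nodal analysis, taking node 2 as the 0 V reference.
Source V1 fixes V_0 = 10 V.
KCL at each unknown node (sum of currents leaving = 0; resistances in Ω):
  Node 1: (V_1 - 10)/20 + (V_1 - 0)/20 = 0
Collecting terms: 0.1 × V_1 = 0.5  =>  V_1 = 5 V
V_th = V_1 - V_2 = 5 - 0 = 5 V
Step 2 — R_th: zero the source — replace V1 by a short circuit (node 2 merges into node 0) — and find the resistance seen between A (node 1) and B (node 0).
Reduce the network between node 1 (A) and node 0 (B) by series/parallel combination:
  Rp1 = R1 ‖ R2 (parallel, both between nodes 0 and 1) = 1/(1/20 + 1/20) = 10 Ω
R_th = 10 Ω

Final answer: V_th = 5 V, R_th = 10 Ω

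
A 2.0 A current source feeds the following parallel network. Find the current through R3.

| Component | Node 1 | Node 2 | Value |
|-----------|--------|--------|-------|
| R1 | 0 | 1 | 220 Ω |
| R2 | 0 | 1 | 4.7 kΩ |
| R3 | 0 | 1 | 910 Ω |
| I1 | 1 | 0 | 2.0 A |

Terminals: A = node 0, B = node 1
All resistors sit directly between nodes 0 and 1, so they are in parallel and share one voltage V; the full source current 2 A splits among them.
1/R_par = 1/220 + 1/4700 + 1/910 = 0.005857 S  =>  R_par = 170.7 Ω
V = I × R_par = 2 × 170.7 = 341.5 V
I_R3 = V/R3 = 341.5/910 = 0.3752 A

Final answer: 0.3752 A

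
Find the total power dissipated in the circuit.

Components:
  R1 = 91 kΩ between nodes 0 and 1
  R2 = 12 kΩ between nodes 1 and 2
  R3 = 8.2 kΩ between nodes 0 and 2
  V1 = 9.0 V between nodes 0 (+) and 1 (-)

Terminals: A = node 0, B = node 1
Nodal analysis, taking node 1 as the 0 V reference.
Source V1 fixes V_0 = 9 V.
KCL at each unknown node (sum of currents leaving = 0; resistances in Ω):
  Node 2: (V_2 - 0)/12000 + (V_2 - 9)/8200 = 0
Collecting terms: 0.0002053 × V_2 = 0.001098  =>  V_2 = 5.347 V
Power in each resistor, P = (ΔV)²/R:
  P_R1 = (9 - 0)²/91000 = 0.0008901 W
  P_R2 = (0 - 5.347)²/12000 = 0.002382 W
  P_R3 = (9 - 5.347)²/8200 = 0.001628 W
P_total = P_R1 + P_R2 + P_R3 = 0.0049 W

Final answer: 0.0049 W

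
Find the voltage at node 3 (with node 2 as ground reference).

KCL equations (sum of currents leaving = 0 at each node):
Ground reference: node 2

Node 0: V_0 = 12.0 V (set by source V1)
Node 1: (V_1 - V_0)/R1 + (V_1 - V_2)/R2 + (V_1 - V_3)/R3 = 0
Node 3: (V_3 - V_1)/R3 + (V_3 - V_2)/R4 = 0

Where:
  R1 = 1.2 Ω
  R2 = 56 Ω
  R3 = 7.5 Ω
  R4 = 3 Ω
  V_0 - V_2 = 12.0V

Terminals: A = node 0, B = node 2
Nodal analysis, taking node 2 as the 0 V reference.
Source V1 fixes V_0 = 12 V.
KCL at each unknown node (sum of currents leaving = 0; resistances in Ω):
  Node 1: (V_1 - 12)/1.2 + (V_1 - 0)/56 + (V_1 - V_3)/7.5 = 0
  Node 3: (V_3 - V_1)/7.5 + (V_3 - 0)/3 = 0
Collecting terms (coefficients in siemens):
  0.9845·V_1 - 0.1333·V_3 = 10
  0.4667·V_3 - 0.1333·V_1 = 0
Determinant D = (0.9845)(0.4667) - (-0.1333)(-0.1333) = 0.4417
V_1 = [(10)(0.4667) - (-0.1333)(0)]/D = 10.57 V
V_3 = [(0.9845)(0) - (10)(-0.1333)]/D = 3.019 V
The requested potential is V_3 = 3.019 V.

Final answer: V_3 = 3.019 V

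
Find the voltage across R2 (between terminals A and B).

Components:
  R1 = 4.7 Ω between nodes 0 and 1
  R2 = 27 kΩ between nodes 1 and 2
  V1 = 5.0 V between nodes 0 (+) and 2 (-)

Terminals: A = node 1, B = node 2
R1 and R2 are in series across V1 (node 0 → node 1 → node 2), and the output A–B is taken across R2, so this is a voltage divider.
Series current: I = V1/(R1 + R2) = 5/(4.7 + 27000) = 5/27000 = 0.0001852 A
V_R2 = I × R2 = V1 × R2/(R1 + R2) = 5 × 27000/27000 = 4.999 V

Final answer: 4.999 V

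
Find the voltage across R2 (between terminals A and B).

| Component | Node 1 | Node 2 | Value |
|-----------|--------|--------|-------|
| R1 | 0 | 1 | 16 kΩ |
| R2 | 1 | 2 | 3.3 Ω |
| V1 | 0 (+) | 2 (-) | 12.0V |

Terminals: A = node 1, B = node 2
R1 and R2 are in series across V1 (node 0 → node 1 → node 2), and the output A–B is taken across R2, so this is a voltage divider.
Series current: I = V1/(R1 + R2) = 12/(16000 + 3.3) = 12/16000 = 0.0007498 A
V_R2 = I × R2 = V1 × R2/(R1 + R2) = 12 × 3.3/16000 = 0.002474 V

Final answer: 0.002474 V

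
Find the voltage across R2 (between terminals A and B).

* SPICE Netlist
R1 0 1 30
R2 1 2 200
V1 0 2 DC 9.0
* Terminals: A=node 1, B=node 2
R1 and R2 are in series across V1 (node 0 → node 1 → node 2), and the output A–B is taken across R2, so this is a voltage divider.
Series current: I = V1/(R1 + R2) = 9/(30 + 200) = 9/230 = 0.03913 A
V_R2 = I × R2 = V1 × R2/(R1 + R2) = 9 × 200/230 = 7.826 V

Final answer: 7.826 V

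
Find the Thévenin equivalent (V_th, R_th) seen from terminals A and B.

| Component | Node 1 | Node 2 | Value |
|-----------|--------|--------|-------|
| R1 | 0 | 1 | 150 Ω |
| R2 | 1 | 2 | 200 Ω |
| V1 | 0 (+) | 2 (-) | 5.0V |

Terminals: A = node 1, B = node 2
Step 1 — V_th is the open-circuit voltage V_A - V_B (nothing connected across the terminals).
Nodal analysis, taking node 2 as the 0 V reference.
Source V1 fixes V_0 = 5 V.
KCL at each unknown node (sum of currents leaving = 0; resistances in Ω):
  Node 1: (V_1 - 5)/150 + (V_1 - 0)/200 = 0
Collecting terms: 0.01167 × V_1 = 0.03333  =>  V_1 = 2.857 V
V_th = V_1 - V_2 = 2.857 - 0 = 2.857 V
Step 2 — R_th: zero the source — replace V1 by a short circuit (node 2 merges into node 0) — and find the resistance seen between A (node 1) and B (node 0).
Reduce the network between node 1 (A) and node 0 (B) by series/parallel combination:
  Rp1 = R1 ‖ R2 (parallel, both between nodes 0 and 1) = 1/(1/150 + 1/200) = 85.71 Ω
R_th = 85.71 Ω

Final answer: V_th = 2.857 V, R_th = 85.71 Ω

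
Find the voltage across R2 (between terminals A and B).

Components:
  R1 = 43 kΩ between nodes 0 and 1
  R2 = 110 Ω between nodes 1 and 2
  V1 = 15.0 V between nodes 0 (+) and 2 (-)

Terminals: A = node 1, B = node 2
R1 and R2 are in series across V1 (node 0 → node 1 → node 2), and the output A–B is taken across R2, so this is a voltage divider.
Series current: I = V1/(R1 + R2) = 15/(43000 + 110) = 15/43110 = 0.0003479 A
V_R2 = I × R2 = V1 × R2/(R1 + R2) = 15 × 110/43110 = 0.03827 V

Final answer: 0.03827 V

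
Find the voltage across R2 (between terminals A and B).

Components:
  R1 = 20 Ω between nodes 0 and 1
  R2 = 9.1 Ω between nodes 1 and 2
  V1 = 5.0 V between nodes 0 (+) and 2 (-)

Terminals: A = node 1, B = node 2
R1 and R2 are in series across V1 (node 0 → node 1 → node 2), and the output A–B is taken across R2, so this is a voltage divider.
Series current: I = V1/(R1 + R2) = 5/(20 + 9.1) = 5/29.1 = 0.1718 A
V_R2 = I × R2 = V1 × R2/(R1 + R2) = 5 × 9.1/29.1 = 1.564 V

Final answer: 1.564 V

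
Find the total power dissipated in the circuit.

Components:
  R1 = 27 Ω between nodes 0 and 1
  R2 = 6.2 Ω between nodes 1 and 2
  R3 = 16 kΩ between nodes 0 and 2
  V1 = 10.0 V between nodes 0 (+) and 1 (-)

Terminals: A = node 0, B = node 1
Nodal analysis, taking node 1 as the 0 V reference.
Source V1 fixes V_0 = 10 V.
KCL at each unknown node (sum of currents leaving = 0; resistances in Ω):
  Node 2: (V_2 - 0)/6.2 + (V_2 - 10)/16000 = 0
Collecting terms: 0.1614 × V_2 = 0.000625  =>  V_2 = 0.003873 V
Power in each resistor, P = (ΔV)²/R:
  P_R1 = (10 - 0)²/27 = 3.704 W
  P_R2 = (0 - 0.003873)²/6.2 = 0.00000242 W
  P_R3 = (10 - 0.003873)²/16000 = 0.006245 W
P_total = P_R1 + P_R2 + P_R3 = 3.71 W

Final answer: 3.71 W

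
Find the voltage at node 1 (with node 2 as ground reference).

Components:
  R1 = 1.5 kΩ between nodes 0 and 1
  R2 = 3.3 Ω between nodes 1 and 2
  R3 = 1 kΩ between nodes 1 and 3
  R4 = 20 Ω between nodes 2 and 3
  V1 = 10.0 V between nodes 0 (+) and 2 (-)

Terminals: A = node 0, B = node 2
Nodal analysis, taking node 2 as the 0 V reference.
Source V1 fixes V_0 = 10 V.
KCL at each unknown node (sum of currents leaving = 0; resistances in Ω):
  Node 1: (V_1 - 10)/1500 + (V_1 - 0)/3.3 + (V_1 - V_3)/1000 = 0
  Node 3: (V_3 - V_1)/1000 + (V_3 - 0)/20 = 0
Collecting terms (coefficients in siemens):
  0.3047·V_1 - 0.001·V_3 = 0.006667
  0.051·V_3 - 0.001·V_1 = 0
Determinant D = (0.3047)(0.051) - (-0.001)(-0.001) = 0.01554
V_1 = [(0.006667)(0.051) - (-0.001)(0)]/D = 0.02188 V
V_3 = [(0.3047)(0) - (0.006667)(-0.001)]/D = 0.000429 V
The requested potential is V_1 = 0.02188 V.

Final answer: V_1 = 0.02188 V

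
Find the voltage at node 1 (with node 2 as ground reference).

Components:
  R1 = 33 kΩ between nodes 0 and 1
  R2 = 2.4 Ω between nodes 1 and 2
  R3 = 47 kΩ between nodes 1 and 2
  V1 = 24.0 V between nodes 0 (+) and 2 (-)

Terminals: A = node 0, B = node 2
Nodal analysis, taking node 2 as the 0 V reference.
Source V1 fixes V_0 = 24 V.
KCL at each unknown node (sum of currents leaving = 0; resistances in Ω):
  Node 1: (V_1 - 24)/33000 + (V_1 - 0)/2.4 + (V_1 - 0)/47000 = 0
Collecting terms: 0.4167 × V_1 = 0.0007273  =>  V_1 = 0.001745 V
The requested potential is V_1 = 0.001745 V.

Final answer: V_1 = 0.001745 V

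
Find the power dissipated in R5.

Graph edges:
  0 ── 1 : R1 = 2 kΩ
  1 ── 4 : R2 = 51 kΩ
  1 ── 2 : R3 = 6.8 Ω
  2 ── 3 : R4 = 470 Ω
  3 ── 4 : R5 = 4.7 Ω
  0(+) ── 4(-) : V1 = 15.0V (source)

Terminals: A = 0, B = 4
Nodal analysis, taking node 4 as the 0 V reference.
Source V1 fixes V_0 = 15 V.
KCL at each unknown node (sum of currents leaving = 0; resistances in Ω):
  Node 1: (V_1 - 15)/2000 + (V_1 - 0)/51000 + (V_1 - V_2)/6.8 = 0
  Node 2: (V_2 - V_1)/6.8 + (V_2 - V_3)/470 = 0
  Node 3: (V_3 - V_2)/470 + (V_3 - 0)/4.7 = 0
Collecting terms (coefficients in siemens):
  0.1476·V_1 - 0.1471·V_2 = 0.0075
  0.1492·V_2 - 0.1471·V_1 - 0.002128·V_3 = 0
  0.2149·V_3 - 0.002128·V_2 = 0
Solving these 3 simultaneous equations (Gaussian elimination) gives:
  V_1 = 2.889 V, V_2 = 2.848 V, V_3 = 0.0282 V
I_R5 = (V_3 - V_4)/R5 = (0.0282 - 0)/4.7 = 0.005999 A
P_R5 = I_R5² × R5 = (0.005999)² × 4.7 = 0.0001691 W

Final answer: 0.0001691 W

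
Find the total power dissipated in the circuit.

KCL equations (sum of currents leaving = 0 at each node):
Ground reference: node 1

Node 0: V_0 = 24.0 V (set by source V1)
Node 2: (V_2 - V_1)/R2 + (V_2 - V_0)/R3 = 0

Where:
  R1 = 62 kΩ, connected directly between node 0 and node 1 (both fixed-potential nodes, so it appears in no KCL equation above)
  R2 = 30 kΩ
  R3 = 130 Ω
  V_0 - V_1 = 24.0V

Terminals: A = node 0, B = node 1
Nodal analysis, taking node 1 as the 0 V reference.
Source V1 fixes V_0 = 24 V.
KCL at each unknown node (sum of currents leaving = 0; resistances in Ω):
  Node 2: (V_2 - 0)/30000 + (V_2 - 24)/130 = 0
Collecting terms: 0.007726 × V_2 = 0.1846  =>  V_2 = 23.9 V
Power in each resistor, P = (ΔV)²/R:
  P_R1 = (24 - 0)²/62000 = 0.00929 W
  P_R2 = (0 - 23.9)²/30000 = 0.01903 W
  P_R3 = (24 - 23.9)²/130 = 0.00008248 W
P_total = P_R1 + P_R2 + P_R3 = 0.02841 W

Final answer: 0.02841 W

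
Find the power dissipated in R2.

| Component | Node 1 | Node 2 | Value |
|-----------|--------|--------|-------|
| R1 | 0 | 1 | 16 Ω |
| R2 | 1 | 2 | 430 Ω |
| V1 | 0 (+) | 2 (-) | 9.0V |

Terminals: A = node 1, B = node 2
Nodal analysis, taking node 2 as the 0 V reference.
Source V1 fixes V_0 = 9 V.
KCL at each unknown node (sum of currents leaving = 0; resistances in Ω):
  Node 1: (V_1 - 9)/16 + (V_1 - 0)/430 = 0
Collecting terms: 0.06483 × V_1 = 0.5625  =>  V_1 = 8.677 V
I_R2 = (V_1 - V_2)/R2 = (8.677 - 0)/430 = 0.02018 A
P_R2 = I_R2² × R2 = (0.02018)² × 430 = 0.1751 W

Final answer: 0.1751 W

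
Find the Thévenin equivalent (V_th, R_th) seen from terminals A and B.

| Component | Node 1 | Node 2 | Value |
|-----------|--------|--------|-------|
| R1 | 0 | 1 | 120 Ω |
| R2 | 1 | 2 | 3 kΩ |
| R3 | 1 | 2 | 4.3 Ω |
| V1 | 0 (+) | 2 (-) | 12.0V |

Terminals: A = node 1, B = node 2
Step 1 — V_th is the open-circuit voltage V_A - V_B (nothing connected across the terminals).
Nodal analysis, taking node 2 as the 0 V reference.
Source V1 fixes V_0 = 12 V.
KCL at each unknown node (sum of currents leaving = 0; resistances in Ω):
  Node 1: (V_1 - 12)/120 + (V_1 - 0)/3000 + (V_1 - 0)/4.3 = 0
Collecting terms: 0.2412 × V_1 = 0.1  =>  V_1 = 0.4146 V
V_th = V_1 - V_2 = 0.4146 - 0 = 0.4146 V
Step 2 — R_th: zero the source — replace V1 by a short circuit (node 2 merges into node 0) — and find the resistance seen between A (node 1) and B (node 0).
Reduce the network between node 1 (A) and node 0 (B) by series/parallel combination:
  Rp1 = R1 ‖ R2 ‖ R3 (parallel, all between nodes 0 and 1) = 1/(1/120 + 1/3000 + 1/4.3) = 4.146 Ω
R_th = 4.146 Ω

Final answer: V_th = 0.4146 V, R_th = 4.146 Ω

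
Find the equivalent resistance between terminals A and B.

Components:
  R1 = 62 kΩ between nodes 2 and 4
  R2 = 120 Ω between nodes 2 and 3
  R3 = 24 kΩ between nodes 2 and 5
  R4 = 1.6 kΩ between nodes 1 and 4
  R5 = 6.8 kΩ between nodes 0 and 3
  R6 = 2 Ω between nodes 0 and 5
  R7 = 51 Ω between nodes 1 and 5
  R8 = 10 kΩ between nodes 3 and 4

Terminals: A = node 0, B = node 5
The network is not a plain series/parallel combination. Inject a 1 A test current into terminal A (node 0) and return it from terminal B (node 5); then R_eq = V_A / (1 A).
Nodal analysis, taking node 5 as the 0 V reference.
Current source I_test pushes 1 A into node 0 and draws it out of node 5.
KCL at each unknown node (sum of currents leaving = 0; resistances in Ω):
  Node 0: (V_0 - V_3)/6800 + (V_0 - 0)/2 - 1 = 0
  Node 1: (V_1 - V_4)/1600 + (V_1 - 0)/51 = 0
  Node 2: (V_2 - V_4)/62000 + (V_2 - V_3)/120 + (V_2 - 0)/24000 = 0
  Node 3: (V_3 - V_0)/6800 + (V_3 - V_2)/120 + (V_3 - V_4)/10000 = 0
  Node 4: (V_4 - V_1)/1600 + (V_4 - V_2)/62000 + (V_4 - V_3)/10000 = 0
Collecting terms (coefficients in siemens):
  0.5001·V_0 - 0.0001471·V_3 = 1
  0.02023·V_1 - 0.000625·V_4 = 0
  0.008391·V_2 - 0.008333·V_3 - 0.00001613·V_4 = 0
  0.00858·V_3 - 0.0001471·V_0 - 0.008333·V_2 - 0.0001·V_4 = 0
  0.0007411·V_4 - 0.000625·V_1 - 0.00001613·V_2 - 0.0001·V_3 = 0
Solving these 5 simultaneous equations (Gaussian elimination) gives:
  V_0 = 2 V, V_1 = 0.005109 V, V_2 = 1.022 V, V_3 = 1.029 V
  V_4 = 0.1654 V
R_eq = V_0 / 1 A = 2 Ω

Final answer: 2 Ω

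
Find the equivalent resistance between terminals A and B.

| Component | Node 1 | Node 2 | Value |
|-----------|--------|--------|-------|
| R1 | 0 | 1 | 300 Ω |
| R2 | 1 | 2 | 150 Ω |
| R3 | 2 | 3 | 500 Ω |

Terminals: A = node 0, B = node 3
Reduce the network between node 0 (A) and node 3 (B) by series/parallel combination:
  Rs1 = R1 + R2 (series, joined only at node 1) = 300 + 150 = 450 Ω
  Rs2 = R3 + Rs1 (series, joined only at node 2) = 500 + 450 = 950 Ω
R_eq = 950 Ω

Final answer: 950 Ω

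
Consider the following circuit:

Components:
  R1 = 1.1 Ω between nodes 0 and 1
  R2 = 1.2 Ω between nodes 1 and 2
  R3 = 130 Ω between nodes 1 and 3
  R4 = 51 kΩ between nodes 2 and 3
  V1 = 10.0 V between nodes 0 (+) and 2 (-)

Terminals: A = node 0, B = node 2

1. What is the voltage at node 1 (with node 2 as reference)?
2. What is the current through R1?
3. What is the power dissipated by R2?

Nodal analysis, taking node 2 as the 0 V reference.
Source V1 fixes V_0 = 10 V.
KCL at each unknown node (sum of currents leaving = 0; resistances in Ω):
  Node 1: (V_1 - 10)/1.1 + (V_1 - 0)/1.2 + (V_1 - V_3)/130 = 0
  Node 3: (V_3 - V_1)/130 + (V_3 - 0)/51000 = 0
Collecting terms (coefficients in siemens):
  1.75·V_1 - 0.007692·V_3 = 9.091
  0.007712·V_3 - 0.007692·V_1 = 0
Determinant D = (1.75)(0.007712) - (-0.007692)(-0.007692) = 0.01344
V_1 = [(9.091)(0.007712) - (-0.007692)(0)]/D = 5.217 V
V_3 = [(1.75)(0) - (9.091)(-0.007692)]/D = 5.204 V
Part 1:
  Read off the nodal solution: V_1 = 5.217 V
Part 2:
  I_R1 = (V_0 - V_1)/R1 = (10 - 5.217)/1.1 = 4.348 A
  Magnitude: I_R1 = 4.348 A
Part 3:
  I_R2 = (V_1 - V_2)/R2 = (5.217 - 0)/1.2 = 4.348 A
  P_R2 = I_R2² × R2 = (4.348)² × 1.2 = 22.68 W

Final answers:
1. V_1 = 5.217 V
2. I_R1 = 4.348 A
3. P_R2 = 22.68 W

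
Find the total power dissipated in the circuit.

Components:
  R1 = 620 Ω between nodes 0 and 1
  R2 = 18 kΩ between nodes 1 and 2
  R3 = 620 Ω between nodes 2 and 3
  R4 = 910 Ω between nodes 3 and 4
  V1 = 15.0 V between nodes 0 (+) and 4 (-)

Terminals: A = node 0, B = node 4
Nodal analysis, taking node 4 as the 0 V reference.
Source V1 fixes V_0 = 15 V.
KCL at each unknown node (sum of currents leaving = 0; resistances in Ω):
  Node 1: (V_1 - 15)/620 + (V_1 - V_2)/18000 = 0
  Node 2: (V_2 - V_1)/18000 + (V_2 - V_3)/620 = 0
  Node 3: (V_3 - V_2)/620 + (V_3 - 0)/910 = 0
Collecting terms (coefficients in siemens):
  0.001668·V_1 - 0.00005556·V_2 = 0.02419
  0.001668·V_2 - 0.00005556·V_1 - 0.001613·V_3 = 0
  0.002712·V_3 - 0.001613·V_2 = 0
Solving these 3 simultaneous equations (Gaussian elimination) gives:
  V_1 = 14.54 V, V_2 = 1.139 V, V_3 = 0.6774 V
Power in each resistor, P = (ΔV)²/R:
  P_R1 = (15 - 14.54)²/620 = 0.0003436 W
  P_R2 = (14.54 - 1.139)²/18000 = 0.009975 W
  P_R3 = (1.139 - 0.6774)²/620 = 0.0003436 W
  P_R4 = (0.6774 - 0)²/910 = 0.0005043 W
P_total = P_R1 + P_R2 + P_R3 + P_R4 = 0.01117 W

Final answer: 0.01117 W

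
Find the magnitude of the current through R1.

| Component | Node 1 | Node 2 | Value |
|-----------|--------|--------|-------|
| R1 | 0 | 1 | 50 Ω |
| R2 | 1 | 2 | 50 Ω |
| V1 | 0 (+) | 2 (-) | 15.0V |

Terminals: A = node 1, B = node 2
Nodal analysis, taking node 2 as the 0 V reference.
Source V1 fixes V_0 = 15 V.
KCL at each unknown node (sum of currents leaving = 0; resistances in Ω):
  Node 1: (V_1 - 15)/50 + (V_1 - 0)/50 = 0
Collecting terms: 0.04 × V_1 = 0.3  =>  V_1 = 7.5 V
I_R1 = (V_0 - V_1)/R1 = (15 - 7.5)/50 = 0.15 A
|I_R1| = 0.15 A

Final answer: |I_R1| = 0.15 A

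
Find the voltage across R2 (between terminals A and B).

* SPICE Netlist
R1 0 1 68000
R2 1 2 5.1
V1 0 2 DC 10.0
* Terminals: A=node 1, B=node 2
R1 and R2 are in series across V1 (node 0 → node 1 → node 2), and the output A–B is taken across R2, so this is a voltage divider.
Series current: I = V1/(R1 + R2) = 10/(68000 + 5.1) = 10/68010 = 0.000147 A
V_R2 = I × R2 = V1 × R2/(R1 + R2) = 10 × 5.1/68010 = 0.0007499 V

Final answer: 0.0007499 V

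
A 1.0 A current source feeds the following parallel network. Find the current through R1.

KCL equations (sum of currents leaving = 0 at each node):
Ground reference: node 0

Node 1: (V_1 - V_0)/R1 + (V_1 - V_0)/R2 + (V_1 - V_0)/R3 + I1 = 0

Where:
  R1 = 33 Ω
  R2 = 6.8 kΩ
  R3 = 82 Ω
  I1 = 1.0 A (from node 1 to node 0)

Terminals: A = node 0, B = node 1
All resistors sit directly between nodes 0 and 1, so they are in parallel and share one voltage V; the full source current 1 A splits among them.
1/R_par = 1/33 + 1/6800 + 1/82 = 0.04265 S  =>  R_par = 23.45 Ω
V = I × R_par = 1 × 23.45 = 23.45 V
I_R1 = V/R1 = 23.45/33 = 0.7106 A

Final answer: 0.7106 A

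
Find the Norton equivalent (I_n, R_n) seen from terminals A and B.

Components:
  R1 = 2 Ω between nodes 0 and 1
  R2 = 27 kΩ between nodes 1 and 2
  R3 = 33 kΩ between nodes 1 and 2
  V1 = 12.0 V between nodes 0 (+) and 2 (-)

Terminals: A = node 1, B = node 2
Find the Thévenin equivalent first; then I_n = V_th/R_th and R_n = R_th.
Step 1 — V_th is the open-circuit voltage V_A - V_B (nothing connected across the terminals).
Nodal analysis, taking node 2 as the 0 V reference.
Source V1 fixes V_0 = 12 V.
KCL at each unknown node (sum of currents leaving = 0; resistances in Ω):
  Node 1: (V_1 - 12)/2 + (V_1 - 0)/27000 + (V_1 - 0)/33000 = 0
Collecting terms: 0.5001 × V_1 = 6  =>  V_1 = 12 V
V_th = V_1 - V_2 = 12 - 0 = 12 V
Step 2 — R_th: zero the source — replace V1 by a short circuit (node 2 merges into node 0) — and find the resistance seen between A (node 1) and B (node 0).
Reduce the network between node 1 (A) and node 0 (B) by series/parallel combination:
  Rp1 = R1 ‖ R2 ‖ R3 (parallel, all between nodes 0 and 1) = 1/(1/2 + 1/27000 + 1/33000) = 2 Ω
R_th = 2 Ω
I_n = V_th/R_th = 12/2 = 6 A, and R_n = R_th = 2 Ω

Final answer: I_n = 6 A, R_n = 2 Ω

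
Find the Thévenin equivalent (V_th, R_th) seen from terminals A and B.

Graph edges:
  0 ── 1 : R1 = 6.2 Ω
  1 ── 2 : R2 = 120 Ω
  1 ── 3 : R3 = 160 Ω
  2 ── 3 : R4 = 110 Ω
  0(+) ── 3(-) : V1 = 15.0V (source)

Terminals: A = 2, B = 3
Step 1 — V_th is the open-circuit voltage V_A - V_B (nothing connected across the terminals).
Nodal analysis, taking node 3 as the 0 V reference.
Source V1 fixes V_0 = 15 V.
KCL at each unknown node (sum of currents leaving = 0; resistances in Ω):
  Node 1: (V_1 - 15)/6.2 + (V_1 - V_2)/120 + (V_1 - 0)/160 = 0
  Node 2: (V_2 - V_1)/120 + (V_2 - 0)/110 = 0
Collecting terms (coefficients in siemens):
  0.1759·V_1 - 0.008333·V_2 = 2.419
  0.01742·V_2 - 0.008333·V_1 = 0
Determinant D = (0.1759)(0.01742) - (-0.008333)(-0.008333) = 0.002995
V_1 = [(2.419)(0.01742) - (-0.008333)(0)]/D = 14.08 V
V_2 = [(0.1759)(0) - (2.419)(-0.008333)]/D = 6.732 V
V_th = V_2 - V_3 = 6.732 - 0 = 6.732 V
Step 2 — R_th: zero the source — replace V1 by a short circuit (node 3 merges into node 0) — and find the resistance seen between A (node 2) and B (node 0).
Reduce the network between node 2 (A) and node 0 (B) by series/parallel combination:
  Rp1 = R1 ‖ R3 (parallel, both between nodes 0 and 1) = 1/(1/6.2 + 1/160) = 5.969 Ω
  Rs1 = R2 + Rp1 (series, joined only at node 1) = 120 + 5.969 = 126 Ω
  Rp2 = R4 ‖ Rs1 (parallel, both between nodes 0 and 2) = 1/(1/110 + 1/126) = 58.72 Ω
R_th = 58.72 Ω

Final answer: V_th = 6.732 V, R_th = 58.72 Ω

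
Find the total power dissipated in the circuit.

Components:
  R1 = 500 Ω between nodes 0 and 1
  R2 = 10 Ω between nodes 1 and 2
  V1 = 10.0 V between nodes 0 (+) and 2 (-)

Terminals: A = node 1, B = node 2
Nodal analysis, taking node 2 as the 0 V reference.
Source V1 fixes V_0 = 10 V.
KCL at each unknown node (sum of currents leaving = 0; resistances in Ω):
  Node 1: (V_1 - 10)/500 + (V_1 - 0)/10 = 0
Collecting terms: 0.102 × V_1 = 0.02  =>  V_1 = 0.1961 V
Power in each resistor, P = (ΔV)²/R:
  P_R1 = (10 - 0.1961)²/500 = 0.1922 W
  P_R2 = (0.1961 - 0)²/10 = 0.003845 W
P_total = P_R1 + P_R2 = 0.1961 W

Final answer: 0.1961 W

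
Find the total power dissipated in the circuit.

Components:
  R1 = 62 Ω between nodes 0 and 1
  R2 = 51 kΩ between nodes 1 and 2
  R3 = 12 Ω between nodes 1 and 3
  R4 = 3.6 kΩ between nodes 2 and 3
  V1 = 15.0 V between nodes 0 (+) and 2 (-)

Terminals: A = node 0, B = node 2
Nodal analysis, taking node 2 as the 0 V reference.
Source V1 fixes V_0 = 15 V.
KCL at each unknown node (sum of currents leaving = 0; resistances in Ω):
  Node 1: (V_1 - 15)/62 + (V_1 - 0)/51000 + (V_1 - V_3)/12 = 0
  Node 3: (V_3 - V_1)/12 + (V_3 - 0)/3600 = 0
Collecting terms (coefficients in siemens):
  0.09948·V_1 - 0.08333·V_3 = 0.2419
  0.08361·V_3 - 0.08333·V_1 = 0
Determinant D = (0.09948)(0.08361) - (-0.08333)(-0.08333) = 0.001373
V_1 = [(0.2419)(0.08361) - (-0.08333)(0)]/D = 14.73 V
V_3 = [(0.09948)(0) - (0.2419)(-0.08333)]/D = 14.68 V
Power in each resistor, P = (ΔV)²/R:
  P_R1 = (15 - 14.73)²/62 = 0.001182 W
  P_R2 = (14.73 - 0)²/51000 = 0.004254 W
  P_R3 = (14.73 - 14.68)²/12 = 0.0001995 W
  P_R4 = (0 - 14.68)²/3600 = 0.05986 W
P_total = P_R1 + P_R2 + P_R3 + P_R4 = 0.0655 W

Final answer: 0.0655 W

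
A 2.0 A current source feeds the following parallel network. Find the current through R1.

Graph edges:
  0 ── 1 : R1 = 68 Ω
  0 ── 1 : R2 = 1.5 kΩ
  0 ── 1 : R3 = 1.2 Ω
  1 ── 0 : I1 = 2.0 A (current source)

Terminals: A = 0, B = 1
All resistors sit directly between nodes 0 and 1, so they are in parallel and share one voltage V; the full source current 2 A splits among them.
1/R_par = 1/68 + 1/1500 + 1/1.2 = 0.8487 S  =>  R_par = 1.178 Ω
V = I × R_par = 2 × 1.178 = 2.357 V
I_R1 = V/R1 = 2.357/68 = 0.03465 A

Final answer: 0.03465 A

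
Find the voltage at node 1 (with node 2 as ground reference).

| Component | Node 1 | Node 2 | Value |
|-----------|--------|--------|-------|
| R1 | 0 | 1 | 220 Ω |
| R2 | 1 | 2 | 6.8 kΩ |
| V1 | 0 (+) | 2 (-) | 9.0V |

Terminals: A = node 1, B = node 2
Nodal analysis, taking node 2 as the 0 V reference.
Source V1 fixes V_0 = 9 V.
KCL at each unknown node (sum of currents leaving = 0; resistances in Ω):
  Node 1: (V_1 - 9)/220 + (V_1 - 0)/6800 = 0
Collecting terms: 0.004693 × V_1 = 0.04091  =>  V_1 = 8.718 V
The requested potential is V_1 = 8.718 V.

Final answer: V_1 = 8.718 V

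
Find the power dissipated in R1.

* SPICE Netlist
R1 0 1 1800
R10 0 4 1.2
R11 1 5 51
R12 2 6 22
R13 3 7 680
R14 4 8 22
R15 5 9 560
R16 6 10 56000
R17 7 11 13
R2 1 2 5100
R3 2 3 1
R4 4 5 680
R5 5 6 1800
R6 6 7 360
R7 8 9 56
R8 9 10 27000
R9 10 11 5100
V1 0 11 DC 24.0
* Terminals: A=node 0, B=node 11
Nodal analysis, taking node 11 as the 0 V reference.
Source V1 fixes V_0 = 24 V.
KCL at each unknown node (sum of currents leaving = 0; resistances in Ω):
  Node 1: (V_1 - 24)/1800 + (V_1 - V_2)/5100 + (V_1 - V_5)/51 = 0
  Node 2: (V_2 - V_1)/5100 + (V_2 - V_3)/1 + (V_2 - V_6)/22 = 0
  Node 3: (V_3 - V_2)/1 + (V_3 - V_7)/680 = 0
  Node 4: (V_4 - V_5)/680 + (V_4 - 24)/1.2 + (V_4 - V_8)/22 = 0
  Node 5: (V_5 - V_4)/680 + (V_5 - V_6)/1800 + (V_5 - V_1)/51 + (V_5 - V_9)/560 = 0
  Node 6: (V_6 - V_5)/1800 + (V_6 - V_7)/360 + (V_6 - V_2)/22 + (V_6 - V_10)/56000 = 0
  Node 7: (V_7 - V_6)/360 + (V_7 - V_3)/680 + (V_7 - 0)/13 = 0
  Node 8: (V_8 - V_9)/56 + (V_8 - V_4)/22 = 0
  Node 9: (V_9 - V_8)/56 + (V_9 - V_10)/27000 + (V_9 - V_5)/560 = 0
  Node 10: (V_10 - V_9)/27000 + (V_10 - 0)/5100 + (V_10 - V_6)/56000 = 0
Collecting terms (coefficients in siemens):
  0.02036·V_1 - 0.0001961·V_2 - 0.01961·V_5 = 0.01333
  1.046·V_2 - 0.0001961·V_1 - 1·V_3 - 0.04545·V_6 = 0
  1.001·V_3 - 1·V_2 - 0.001471·V_7 = 0
  0.8803·V_4 - 0.001471·V_5 - 0.04545·V_8 = 20
  0.02342·V_5 - 0.01961·V_1 - 0.001471·V_4 - 0.0005556·V_6 - 0.001786·V_9 = 0
  0.04881·V_6 - 0.04545·V_2 - 0.0005556·V_5 - 0.002778·V_7 - 0.00001786·V_10 = 0
  0.08117·V_7 - 0.001471·V_3 - 0.002778·V_6 = 0
  0.06331·V_8 - 0.04545·V_4 - 0.01786·V_9 = 0
  0.01968·V_9 - 0.001786·V_5 - 0.01786·V_8 - 0.00003704·V_10 = 0
  0.000251·V_10 - 0.00001786·V_6 - 0.00003704·V_9 = 0
Solving these 10 simultaneous equations (Gaussian elimination) gives:
  V_1 = 20.32 V, V_2 = 3.191 V, V_3 = 3.187 V, V_4 = 23.99 V
  V_5 = 20.38 V, V_6 = 3.215 V, V_7 = 0.1678 V, V_8 = 23.85 V
  V_9 = 23.5 V, V_10 = 3.696 V
I_R1 = (V_0 - V_1)/R1 = (24 - 20.32)/1800 = 0.002046 A
P_R1 = I_R1² × R1 = (0.002046)² × 1800 = 0.007532 W

Final answer: 0.007532 W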